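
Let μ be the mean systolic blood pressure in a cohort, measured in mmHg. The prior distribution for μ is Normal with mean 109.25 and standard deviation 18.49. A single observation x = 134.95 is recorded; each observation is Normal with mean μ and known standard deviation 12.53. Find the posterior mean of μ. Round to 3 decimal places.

Posterior mean ≈ 126.862

With known σ, the Normal prior is conjugate. Weight on the data is w = (n/σ²)/(n/σ² + 1/τ₀²) = 0.00636939/(0.00636939+0.00292500) = 0.68529.
Posterior mean = w·x̄ + (1−w)·μ₀ = 0.68529·134.95 + 0.31471·109.25 = 126.862.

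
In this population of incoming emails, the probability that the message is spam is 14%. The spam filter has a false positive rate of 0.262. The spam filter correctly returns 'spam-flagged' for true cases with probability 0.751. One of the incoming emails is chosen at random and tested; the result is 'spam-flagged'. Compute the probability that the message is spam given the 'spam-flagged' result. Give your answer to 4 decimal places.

Let H be the event that the message is spam. P(H) = 0.14, so P(¬H) = 0.86. With E the 'spam-flagged' result, P(E|H) = 0.751 and P(E|¬H) = 0.262.
P(E) = 0.751·0.14 + 0.262·0.86 = 0.10514 + 0.22532 = 0.33046.
By Bayes' theorem, P(H|E) = 0.10514 / 0.33046 = 0.3182.

P(H | E) ≈ 0.3182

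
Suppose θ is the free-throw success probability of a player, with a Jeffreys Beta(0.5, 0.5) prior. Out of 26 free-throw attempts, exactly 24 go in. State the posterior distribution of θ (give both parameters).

Observing 24 successes and 2 failures updates Beta(0.5, 0.5) by adding the success and failure counts to the two shape parameters: α = 0.5+24 = 24.5, β = 0.5+2 = 2.5.

Posterior: Beta(24.5, 2.5)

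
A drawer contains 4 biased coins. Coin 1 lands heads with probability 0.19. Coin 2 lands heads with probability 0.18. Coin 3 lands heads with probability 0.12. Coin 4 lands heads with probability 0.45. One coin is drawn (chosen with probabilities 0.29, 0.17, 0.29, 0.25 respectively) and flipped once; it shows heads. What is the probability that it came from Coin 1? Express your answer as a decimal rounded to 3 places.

Tabulate prior·likelihood by source: [1] prior 0.29, lik 0.19, product 0.05510; [2] prior 0.17, lik 0.18, product 0.03060; [3] prior 0.29, lik 0.12, product 0.03480; [4] prior 0.25, lik 0.45, product 0.1125.
Normalizing constant = 0.23300; the posterior for Coin 1 is its product over the sum, 0.05510/0.23300 = 0.236.

Posterior probability ≈ 0.236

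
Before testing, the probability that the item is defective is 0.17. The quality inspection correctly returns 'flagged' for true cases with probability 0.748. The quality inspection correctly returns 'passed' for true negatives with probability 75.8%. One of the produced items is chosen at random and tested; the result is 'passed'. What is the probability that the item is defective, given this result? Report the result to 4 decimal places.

P(H | E) ≈ 0.0638

Write H for 'the item is defective'. Prior odds H:¬H = 0.17/0.83 = 0.20482. For the 'passed' outcome, the likelihood ratio is 0.252/0.758 = 0.33245.
Posterior odds = 0.20482 × 0.33245 = 0.068093, so P(H|E) = 0.068093/(1+0.068093) = 0.0638.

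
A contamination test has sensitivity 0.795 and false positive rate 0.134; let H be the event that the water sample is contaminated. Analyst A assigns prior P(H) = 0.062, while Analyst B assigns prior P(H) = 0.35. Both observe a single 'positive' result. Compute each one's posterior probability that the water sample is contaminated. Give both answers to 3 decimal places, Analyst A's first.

Analyst A: 0.282; Analyst B: 0.762

P('+'|H) = 0.795, P('+'|¬H) = 0.134.
Analyst A: numerator 0.795·0.062 = 0.049290; evidence = 0.049290+0.134·0.938 = 0.17498; posterior = 0.282.
Analyst B: numerator 0.795·0.35 = 0.27825; evidence = 0.27825+0.134·0.65 = 0.36535; posterior = 0.762.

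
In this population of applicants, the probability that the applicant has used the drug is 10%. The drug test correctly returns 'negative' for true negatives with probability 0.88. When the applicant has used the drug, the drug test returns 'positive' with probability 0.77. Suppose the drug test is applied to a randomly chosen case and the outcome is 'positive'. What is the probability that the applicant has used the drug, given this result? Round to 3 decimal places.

P(H | E) ≈ 0.416

Let H be the event that the applicant has used the drug. P(H) = 0.1, so P(¬H) = 0.9. With E the 'positive' result, P(E|H) = 0.77 and P(E|¬H) = 0.12.
P(E) = 0.77·0.1 + 0.12·0.9 = 0.077000 + 0.10800 = 0.18500.
By Bayes' theorem, P(H|E) = 0.077000 / 0.18500 = 0.416.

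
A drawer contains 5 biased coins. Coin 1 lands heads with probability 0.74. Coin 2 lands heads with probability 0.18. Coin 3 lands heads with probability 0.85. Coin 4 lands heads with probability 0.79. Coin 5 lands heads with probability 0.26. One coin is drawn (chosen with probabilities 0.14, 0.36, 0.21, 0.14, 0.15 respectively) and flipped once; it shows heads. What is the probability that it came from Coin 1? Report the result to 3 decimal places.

P(heads|C1) = 0.74; P(heads|C2) = 0.18; P(heads|C3) = 0.85; P(heads|C4) = 0.79; P(heads|C5) = 0.26.
Prior × likelihood for each source: 0.14·0.74=0.1036, 0.36·0.18=0.06480, 0.21·0.85=0.1785, 0.14·0.79=0.1106, 0.15·0.26=0.03900. Summing gives P(heads) = 0.49650.
P(Coin 1 | heads) = 0.1036 / 0.49650 = 0.209.

Posterior probability ≈ 0.209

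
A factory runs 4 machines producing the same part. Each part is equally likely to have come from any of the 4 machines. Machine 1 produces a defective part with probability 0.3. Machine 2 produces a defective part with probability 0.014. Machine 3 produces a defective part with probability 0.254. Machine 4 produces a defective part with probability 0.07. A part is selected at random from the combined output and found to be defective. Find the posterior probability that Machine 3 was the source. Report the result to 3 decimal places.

P(defective|M1) = 0.3; P(defective|M2) = 0.014; P(defective|M3) = 0.254; P(defective|M4) = 0.07.
Prior × likelihood for each source: 0.25·0.3=0.07500, 0.25·0.014=0.003500, 0.25·0.254=0.06350, 0.25·0.07=0.01750. Summing gives P(defective) = 0.15950.
P(Machine 3 | defective) = 0.06350 / 0.15950 = 0.398.

Posterior probability ≈ 0.398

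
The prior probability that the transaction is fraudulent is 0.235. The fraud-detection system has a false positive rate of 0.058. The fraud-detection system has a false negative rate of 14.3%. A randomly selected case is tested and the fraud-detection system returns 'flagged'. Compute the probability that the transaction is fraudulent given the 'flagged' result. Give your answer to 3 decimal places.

P(H | E) ≈ 0.819

Write H for 'the transaction is fraudulent'. Prior odds H:¬H = 0.235/0.765 = 0.30719. For the 'flagged' outcome, the likelihood ratio is 0.857/0.058 = 14.776.
Posterior odds = 0.30719 × 14.776 = 4.5390, so P(H|E) = 4.5390/(1+4.5390) = 0.819.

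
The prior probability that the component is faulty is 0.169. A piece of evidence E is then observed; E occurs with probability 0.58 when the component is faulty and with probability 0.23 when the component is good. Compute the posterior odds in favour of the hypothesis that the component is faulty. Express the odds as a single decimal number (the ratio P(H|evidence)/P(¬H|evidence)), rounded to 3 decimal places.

Posterior odds ≈ 0.513

Prior odds = 0.169/(1−0.169) = 0.20337.
Likelihood ratio for E = 0.58/0.23 = 2.5217.
Posterior odds = prior odds × LR = 0.51284.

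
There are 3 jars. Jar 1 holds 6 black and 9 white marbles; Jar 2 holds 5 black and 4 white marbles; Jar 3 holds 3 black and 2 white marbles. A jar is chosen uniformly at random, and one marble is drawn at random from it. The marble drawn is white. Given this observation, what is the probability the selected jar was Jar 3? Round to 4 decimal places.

Posterior probability ≈ 0.2769

Tabulate prior·likelihood by source: [1] prior 0.333333, lik 0.6, product 0.2000; [2] prior 0.333333, lik 0.4444, product 0.1481; [3] prior 0.333333, lik 0.4, product 0.1333.
Normalizing constant = 0.48148; the posterior for Jar 3 is its product over the sum, 0.1333/0.48148 = 0.2769.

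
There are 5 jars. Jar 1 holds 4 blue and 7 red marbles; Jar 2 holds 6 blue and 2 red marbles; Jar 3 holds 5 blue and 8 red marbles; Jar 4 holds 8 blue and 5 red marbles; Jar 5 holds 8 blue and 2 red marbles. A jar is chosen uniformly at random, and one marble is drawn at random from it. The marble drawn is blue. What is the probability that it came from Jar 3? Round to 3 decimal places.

Posterior probability ≈ 0.132

Tabulate prior·likelihood by source: [1] prior 0.2, lik 0.3636, product 0.07273; [2] prior 0.2, lik 0.75, product 0.1500; [3] prior 0.2, lik 0.3846, product 0.07692; [4] prior 0.2, lik 0.6154, product 0.1231; [5] prior 0.2, lik 0.8, product 0.1600.
Normalizing constant = 0.58273; the posterior for Jar 3 is its product over the sum, 0.07692/0.58273 = 0.132.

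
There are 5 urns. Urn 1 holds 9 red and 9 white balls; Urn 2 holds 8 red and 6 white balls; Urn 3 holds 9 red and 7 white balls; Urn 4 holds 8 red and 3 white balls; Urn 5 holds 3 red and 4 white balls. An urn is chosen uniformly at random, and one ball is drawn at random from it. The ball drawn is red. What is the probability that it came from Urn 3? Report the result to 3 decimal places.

Posterior probability ≈ 0.202

P(red|Urn 1) = 0.5; P(red|Urn 2) = 0.5714; P(red|Urn 3) = 0.5625; P(red|Urn 4) = 0.7273; P(red|Urn 5) = 0.4286.
Prior × likelihood for each source: 0.2·0.5=0.1000, 0.2·0.5714=0.1143, 0.2·0.5625=0.1125, 0.2·0.7273=0.1455, 0.2·0.4286=0.08571. Summing gives P(red) = 0.55795.
P(Urn 3 | red) = 0.1125 / 0.55795 = 0.202.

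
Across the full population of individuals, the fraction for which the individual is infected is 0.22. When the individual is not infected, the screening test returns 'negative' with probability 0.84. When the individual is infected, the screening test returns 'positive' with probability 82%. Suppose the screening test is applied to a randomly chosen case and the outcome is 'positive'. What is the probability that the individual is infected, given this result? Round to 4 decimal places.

P(H | E) ≈ 0.5911

Write H for 'the individual is infected'. Prior odds H:¬H = 0.22/0.78 = 0.28205. For the 'positive' outcome, the likelihood ratio is 0.82/0.16 = 5.1250.
Posterior odds = 0.28205 × 5.1250 = 1.4455, so P(H|E) = 1.4455/(1+1.4455) = 0.5911.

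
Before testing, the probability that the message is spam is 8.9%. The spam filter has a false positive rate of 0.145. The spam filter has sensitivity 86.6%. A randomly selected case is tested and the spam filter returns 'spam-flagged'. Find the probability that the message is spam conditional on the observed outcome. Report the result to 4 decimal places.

P(H | E) ≈ 0.3685

Write H for 'the message is spam'. Prior odds H:¬H = 0.089/0.911 = 0.097695. For the 'spam-flagged' outcome, the likelihood ratio is 0.866/0.145 = 5.9724.
Posterior odds = 0.097695 × 5.9724 = 0.58347, so P(H|E) = 0.58347/(1+0.58347) = 0.3685.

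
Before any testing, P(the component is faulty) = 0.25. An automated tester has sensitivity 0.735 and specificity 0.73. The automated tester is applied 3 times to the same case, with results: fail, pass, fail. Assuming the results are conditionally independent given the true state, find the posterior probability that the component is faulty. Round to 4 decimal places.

Posterior P(H) ≈ 0.4728

With H the event that the component is faulty, the joint likelihood of the observed sequence is P(data|H) = 0.735·0.265·0.735 = 0.14316 and P(data|¬H) = 0.27·0.73·0.27 = 0.053217.
Bayes: P(H|data) = 0.25·0.14316 / (0.25·0.14316 + 0.75·0.053217) = 0.035790/0.075703 = 0.4728.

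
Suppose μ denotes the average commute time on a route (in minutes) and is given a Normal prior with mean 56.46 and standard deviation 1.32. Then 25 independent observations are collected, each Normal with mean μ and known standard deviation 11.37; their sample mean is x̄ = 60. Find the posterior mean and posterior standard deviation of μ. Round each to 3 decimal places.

Posterior mean ≈ 57.352; posterior SD ≈ 1.142

With known σ, the Normal prior is conjugate. Weight on the data is w = (n/σ²)/(n/σ² + 1/τ₀²) = 0.193383/(0.193383+0.573921) = 0.25203.
Posterior mean = w·x̄ + (1−w)·μ₀ = 0.25203·60 + 0.74797·56.46 = 57.352. Posterior variance = 1/(0.193383+0.573921) = 1.30326, so SD = 1.142.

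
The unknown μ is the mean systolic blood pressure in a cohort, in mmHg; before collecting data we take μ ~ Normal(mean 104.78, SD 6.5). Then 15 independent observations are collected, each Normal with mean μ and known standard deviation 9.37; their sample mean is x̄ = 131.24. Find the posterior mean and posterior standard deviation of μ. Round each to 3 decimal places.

Posterior mean ≈ 128.020; posterior SD ≈ 2.267

Prior precision 1/τ₀² = 1/6.5² = 0.0236686; data precision n/σ² = 15/9.37² = 0.170849.
Posterior precision = 0.0236686 + 0.170849 = 0.194517, giving posterior SD = 1/√0.194517 = 2.267.
Posterior mean = (0.0236686·104.78 + 0.170849·131.24) / 0.194517 = 128.020.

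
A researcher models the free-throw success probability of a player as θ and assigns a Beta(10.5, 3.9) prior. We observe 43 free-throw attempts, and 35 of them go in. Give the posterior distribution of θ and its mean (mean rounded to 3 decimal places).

The binomial likelihood is conjugate to the Beta prior: with 35 successes and 8 failures, the posterior is Beta(10.5+35, 3.9+8) = Beta(45.5, 11.9).
E[θ | data] = 45.5/(45.5+11.9) = 0.793.

Posterior: Beta(45.5, 11.9); mean ≈ 0.793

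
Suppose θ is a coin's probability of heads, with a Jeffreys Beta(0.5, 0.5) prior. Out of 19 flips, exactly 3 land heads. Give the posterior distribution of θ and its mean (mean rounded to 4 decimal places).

The binomial likelihood is conjugate to the Beta prior: with 3 successes and 16 failures, the posterior is Beta(0.5+3, 0.5+16) = Beta(3.5, 16.5).
Posterior mean = α/(α+β) = 3.5/20 = 0.1750.

Posterior: Beta(3.5, 16.5); mean ≈ 0.1750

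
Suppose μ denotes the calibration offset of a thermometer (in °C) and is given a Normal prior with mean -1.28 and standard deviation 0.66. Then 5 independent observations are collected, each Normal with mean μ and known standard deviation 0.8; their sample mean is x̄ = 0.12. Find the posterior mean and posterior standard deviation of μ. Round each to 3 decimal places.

Posterior mean ≈ -0.198; posterior SD ≈ 0.315

Prior precision 1/τ₀² = 1/0.66² = 2.29568; data precision n/σ² = 5/0.8² = 7.81250.
Posterior precision = 2.29568 + 7.81250 = 10.1082, giving posterior SD = 1/√10.1082 = 0.315.
Posterior mean = (2.29568·-1.28 + 7.81250·0.12) / 10.1082 = -0.198.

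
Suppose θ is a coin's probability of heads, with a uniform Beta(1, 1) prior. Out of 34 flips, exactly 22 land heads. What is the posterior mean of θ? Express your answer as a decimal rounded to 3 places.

Posterior mean ≈ 0.639

The binomial likelihood is conjugate to the Beta prior: with 22 successes and 12 failures, the posterior is Beta(1+22, 1+12) = Beta(23, 13).
E[θ | data] = 23/(23+13) = 0.639.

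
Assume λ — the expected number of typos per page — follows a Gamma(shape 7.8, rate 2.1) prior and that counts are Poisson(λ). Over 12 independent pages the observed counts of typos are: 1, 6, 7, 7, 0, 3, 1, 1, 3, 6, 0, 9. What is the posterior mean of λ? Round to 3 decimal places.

Posterior mean ≈ 3.674

The Poisson likelihood adds the total count to the shape and the number of exposure periods to the rate. Here ∑xᵢ = 44 and n = 12, so shape 7.8→51.8 and rate 2.1→14.1.
E[λ | data] = 51.8/14.1 = 3.674.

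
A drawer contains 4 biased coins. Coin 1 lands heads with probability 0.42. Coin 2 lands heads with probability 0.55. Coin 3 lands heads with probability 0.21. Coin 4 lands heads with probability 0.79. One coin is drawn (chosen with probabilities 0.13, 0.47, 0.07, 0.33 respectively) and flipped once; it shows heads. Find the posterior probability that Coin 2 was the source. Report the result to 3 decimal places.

P(heads|C1) = 0.42; P(heads|C2) = 0.55; P(heads|C3) = 0.21; P(heads|C4) = 0.79.
Prior × likelihood for each source: 0.13·0.42=0.05460, 0.47·0.55=0.2585, 0.07·0.21=0.01470, 0.33·0.79=0.2607. Summing gives P(heads) = 0.58850.
P(Coin 2 | heads) = 0.2585 / 0.58850 = 0.439.

Posterior probability ≈ 0.439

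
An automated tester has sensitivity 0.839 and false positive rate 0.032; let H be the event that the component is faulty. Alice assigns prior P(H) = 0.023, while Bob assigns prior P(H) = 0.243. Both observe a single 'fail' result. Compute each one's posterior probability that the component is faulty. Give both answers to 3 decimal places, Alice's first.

P('+'|H) = 0.839, P('+'|¬H) = 0.032.
Alice: numerator 0.839·0.023 = 0.019297; evidence = 0.019297+0.032·0.977 = 0.050561; posterior = 0.382.
Bob: numerator 0.839·0.243 = 0.20388; evidence = 0.20388+0.032·0.757 = 0.22810; posterior = 0.894.

Alice: 0.382; Bob: 0.894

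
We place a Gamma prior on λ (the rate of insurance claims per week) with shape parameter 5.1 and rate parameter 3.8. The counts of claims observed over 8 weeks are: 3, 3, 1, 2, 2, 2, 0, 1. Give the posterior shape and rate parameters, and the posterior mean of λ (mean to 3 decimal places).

The Poisson likelihood adds the total count to the shape and the number of exposure periods to the rate. Here ∑xᵢ = 14 and n = 8, so shape 5.1→19.1 and rate 3.8→11.8.
E[λ | data] = 19.1/11.8 = 1.619.

Posterior: Gamma(shape=19.1, rate=11.8); mean ≈ 1.619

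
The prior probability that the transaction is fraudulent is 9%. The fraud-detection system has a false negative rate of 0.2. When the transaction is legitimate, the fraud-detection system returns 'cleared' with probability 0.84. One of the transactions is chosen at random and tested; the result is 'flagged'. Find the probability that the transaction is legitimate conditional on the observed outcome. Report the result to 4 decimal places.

P(¬H | E) ≈ 0.6691

Let H be the event that the transaction is fraudulent. P(H) = 0.09, so P(¬H) = 0.91. With E the 'flagged' result, P(E|H) = 0.8 and P(E|¬H) = 0.16.
P(E) = 0.8·0.09 + 0.16·0.91 = 0.072000 + 0.14560 = 0.21760.
By Bayes' theorem, P(H|E) = 0.072000 / 0.21760 = 0.3309. Hence P(¬H|E) = 1 − 0.3309 = 0.6691.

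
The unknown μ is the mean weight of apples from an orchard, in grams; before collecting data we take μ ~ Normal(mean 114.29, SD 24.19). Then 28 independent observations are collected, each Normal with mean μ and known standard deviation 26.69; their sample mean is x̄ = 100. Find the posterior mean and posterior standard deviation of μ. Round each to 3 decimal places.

Posterior mean ≈ 100.595; posterior SD ≈ 4.938

With known σ, the Normal prior is conjugate. Weight on the data is w = (n/σ²)/(n/σ² + 1/τ₀²) = 0.0393062/(0.0393062+0.00170895) = 0.95833.
Posterior mean = w·x̄ + (1−w)·μ₀ = 0.95833·100 + 0.041666·114.29 = 100.595. Posterior variance = 1/(0.0393062+0.00170895) = 24.3812, so SD = 4.938.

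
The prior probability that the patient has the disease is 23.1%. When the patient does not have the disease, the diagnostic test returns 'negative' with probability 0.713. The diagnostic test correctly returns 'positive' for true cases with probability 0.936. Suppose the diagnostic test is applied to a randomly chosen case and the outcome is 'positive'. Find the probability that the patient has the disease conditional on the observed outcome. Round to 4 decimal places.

P(H | E) ≈ 0.4949

Write H for 'the patient has the disease'. Prior odds H:¬H = 0.231/0.769 = 0.30039. For the 'positive' outcome, the likelihood ratio is 0.936/0.287 = 3.2613.
Posterior odds = 0.30039 × 3.2613 = 0.97967, so P(H|E) = 0.97967/(1+0.97967) = 0.4949.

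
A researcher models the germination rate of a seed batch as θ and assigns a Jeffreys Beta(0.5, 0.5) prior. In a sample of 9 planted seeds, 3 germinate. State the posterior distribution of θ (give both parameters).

Posterior: Beta(3.5, 6.5)

The binomial likelihood is conjugate to the Beta prior: with 3 successes and 6 failures, the posterior is Beta(0.5+3, 0.5+6) = Beta(3.5, 6.5).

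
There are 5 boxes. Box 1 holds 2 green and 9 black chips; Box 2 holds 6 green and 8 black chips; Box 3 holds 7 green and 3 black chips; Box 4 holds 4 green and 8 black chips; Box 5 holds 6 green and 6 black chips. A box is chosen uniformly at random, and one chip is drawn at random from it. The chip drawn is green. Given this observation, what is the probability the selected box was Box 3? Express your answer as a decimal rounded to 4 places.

P(green|Box 1) = 0.1818; P(green|Box 2) = 0.4286; P(green|Box 3) = 0.7; P(green|Box 4) = 0.3333; P(green|Box 5) = 0.5.
Prior × likelihood for each source: 0.2·0.1818=0.03636, 0.2·0.4286=0.08571, 0.2·0.7=0.1400, 0.2·0.3333=0.06667, 0.2·0.5=0.1000. Summing gives P(green) = 0.42874.
P(Box 3 | green) = 0.1400 / 0.42874 = 0.3265.

Posterior probability ≈ 0.3265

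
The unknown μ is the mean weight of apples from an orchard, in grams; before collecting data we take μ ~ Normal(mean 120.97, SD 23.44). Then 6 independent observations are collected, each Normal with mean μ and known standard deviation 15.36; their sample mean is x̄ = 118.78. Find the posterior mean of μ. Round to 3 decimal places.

Prior precision 1/τ₀² = 1/23.44² = 0.00182006; data precision n/σ² = 6/15.36² = 0.0254313.
Posterior precision = 0.00182006 + 0.0254313 = 0.0272514.
Posterior mean = (0.00182006·120.97 + 0.0254313·118.78) / 0.0272514 = 118.926.

Posterior mean ≈ 118.926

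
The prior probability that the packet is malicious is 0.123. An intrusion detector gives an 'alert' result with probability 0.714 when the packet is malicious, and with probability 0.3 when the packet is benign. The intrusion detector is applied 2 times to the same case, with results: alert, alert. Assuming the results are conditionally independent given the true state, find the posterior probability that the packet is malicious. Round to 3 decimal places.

With H the event that the packet is malicious, the joint likelihood of the observed sequence is P(data|H) = 0.714·0.714 = 0.50980 and P(data|¬H) = 0.3·0.3 = 0.090000.
Bayes: P(H|data) = 0.123·0.50980 / (0.123·0.50980 + 0.877·0.090000) = 0.062705/0.14163 = 0.4427.

Posterior P(H) ≈ 0.443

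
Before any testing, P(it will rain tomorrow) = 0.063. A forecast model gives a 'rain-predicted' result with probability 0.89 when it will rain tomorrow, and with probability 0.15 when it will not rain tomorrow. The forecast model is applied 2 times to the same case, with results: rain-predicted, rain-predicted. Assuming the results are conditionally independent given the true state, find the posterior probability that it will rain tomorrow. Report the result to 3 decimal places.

With H the event that it will rain tomorrow, the joint likelihood of the observed sequence is P(data|H) = 0.89·0.89 = 0.79210 and P(data|¬H) = 0.15·0.15 = 0.022500.
Bayes: P(H|data) = 0.063·0.79210 / (0.063·0.79210 + 0.937·0.022500) = 0.049902/0.070985 = 0.7030.

Posterior P(H) ≈ 0.703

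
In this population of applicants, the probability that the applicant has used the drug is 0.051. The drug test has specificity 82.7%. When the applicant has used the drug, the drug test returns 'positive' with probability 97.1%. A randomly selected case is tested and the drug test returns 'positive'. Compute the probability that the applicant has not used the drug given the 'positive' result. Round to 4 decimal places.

P(¬H | E) ≈ 0.7683

Write H for 'the applicant has used the drug'. Prior odds H:¬H = 0.051/0.949 = 0.053741. For the 'positive' outcome, the likelihood ratio is 0.971/0.173 = 5.6127.
Posterior odds = 0.053741 × 5.6127 = 0.30163, so P(H|E) = 0.30163/(1+0.30163) = 0.2317. Then P(¬H|E) = 1 − 0.2317 = 0.7683.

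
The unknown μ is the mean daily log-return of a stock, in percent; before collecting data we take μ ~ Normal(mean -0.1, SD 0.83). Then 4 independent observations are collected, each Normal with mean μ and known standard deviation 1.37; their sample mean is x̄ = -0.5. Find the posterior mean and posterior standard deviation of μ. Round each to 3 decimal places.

Prior precision 1/τ₀² = 1/0.83² = 1.45159; data precision n/σ² = 4/1.37² = 2.13117.
Posterior precision = 1.45159 + 2.13117 = 3.58276, giving posterior SD = 1/√3.58276 = 0.528.
Posterior mean = (1.45159·-0.1 + 2.13117·-0.5) / 3.58276 = -0.338.

Posterior mean ≈ -0.338; posterior SD ≈ 0.528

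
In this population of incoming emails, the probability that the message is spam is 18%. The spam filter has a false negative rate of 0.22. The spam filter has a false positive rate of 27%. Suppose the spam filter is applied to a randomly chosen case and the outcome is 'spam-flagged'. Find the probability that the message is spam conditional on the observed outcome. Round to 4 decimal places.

Write H for 'the message is spam'. Prior odds H:¬H = 0.18/0.82 = 0.21951. For the 'spam-flagged' outcome, the likelihood ratio is 0.78/0.27 = 2.8889.
Posterior odds = 0.21951 × 2.8889 = 0.63415, so P(H|E) = 0.63415/(1+0.63415) = 0.3881.

P(H | E) ≈ 0.3881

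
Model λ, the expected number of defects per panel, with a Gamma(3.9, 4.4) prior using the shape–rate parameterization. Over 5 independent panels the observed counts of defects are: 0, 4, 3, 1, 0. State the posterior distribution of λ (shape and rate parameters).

The Poisson likelihood adds the total count to the shape and the number of exposure periods to the rate. Here ∑xᵢ = 8 and n = 5, so shape 3.9→11.9 and rate 4.4→9.4.

Posterior: Gamma(shape=11.9, rate=9.4)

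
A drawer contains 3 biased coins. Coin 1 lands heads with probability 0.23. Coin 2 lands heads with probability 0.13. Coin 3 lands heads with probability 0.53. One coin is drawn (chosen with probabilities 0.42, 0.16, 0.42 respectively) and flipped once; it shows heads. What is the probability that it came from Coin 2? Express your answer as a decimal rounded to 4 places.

Tabulate prior·likelihood by source: [1] prior 0.42, lik 0.23, product 0.09660; [2] prior 0.16, lik 0.13, product 0.02080; [3] prior 0.42, lik 0.53, product 0.2226.
Normalizing constant = 0.34000; the posterior for Coin 2 is its product over the sum, 0.02080/0.34000 = 0.0612.

Posterior probability ≈ 0.0612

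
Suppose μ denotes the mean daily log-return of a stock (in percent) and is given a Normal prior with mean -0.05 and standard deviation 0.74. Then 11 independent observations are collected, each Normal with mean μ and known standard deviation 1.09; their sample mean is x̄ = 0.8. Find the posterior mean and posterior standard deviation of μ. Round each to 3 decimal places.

With known σ, the Normal prior is conjugate. Weight on the data is w = (n/σ²)/(n/σ² + 1/τ₀²) = 9.25848/(9.25848+1.82615) = 0.83525.
Posterior mean = w·x̄ + (1−w)·μ₀ = 0.83525·0.8 + 0.16475·-0.05 = 0.660. Posterior variance = 1/(9.25848+1.82615) = 0.0902150, so SD = 0.300.

Posterior mean ≈ 0.660; posterior SD ≈ 0.300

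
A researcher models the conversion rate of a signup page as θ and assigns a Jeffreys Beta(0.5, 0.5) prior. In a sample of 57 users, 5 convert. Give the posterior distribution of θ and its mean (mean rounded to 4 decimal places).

The binomial likelihood is conjugate to the Beta prior: with 5 successes and 52 failures, the posterior is Beta(0.5+5, 0.5+52) = Beta(5.5, 52.5).
Posterior mean = α/(α+β) = 5.5/58 = 0.0948.

Posterior: Beta(5.5, 52.5); mean ≈ 0.0948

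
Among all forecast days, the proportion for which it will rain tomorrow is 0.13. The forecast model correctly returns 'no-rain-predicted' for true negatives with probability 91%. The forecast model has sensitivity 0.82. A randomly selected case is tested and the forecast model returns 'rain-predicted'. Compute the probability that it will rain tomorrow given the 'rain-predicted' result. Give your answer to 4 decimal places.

Write H for 'it will rain tomorrow'. Prior odds H:¬H = 0.13/0.87 = 0.14943. For the 'rain-predicted' outcome, the likelihood ratio is 0.82/0.09 = 9.1111.
Posterior odds = 0.14943 × 9.1111 = 1.3614, so P(H|E) = 1.3614/(1+1.3614) = 0.5765.

P(H | E) ≈ 0.5765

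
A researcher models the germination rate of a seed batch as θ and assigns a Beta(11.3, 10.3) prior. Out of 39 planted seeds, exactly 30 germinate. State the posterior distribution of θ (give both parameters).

Posterior: Beta(41.3, 19.3)

The binomial likelihood is conjugate to the Beta prior: with 30 successes and 9 failures, the posterior is Beta(11.3+30, 10.3+9) = Beta(41.3, 19.3).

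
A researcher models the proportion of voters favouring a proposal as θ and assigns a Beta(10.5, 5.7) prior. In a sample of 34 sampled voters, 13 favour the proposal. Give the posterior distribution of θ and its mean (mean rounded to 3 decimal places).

Observing 13 successes and 21 failures updates Beta(10.5, 5.7) by adding the success and failure counts to the two shape parameters: α = 10.5+13 = 23.5, β = 5.7+21 = 26.7.
E[θ | data] = 23.5/(23.5+26.7) = 0.468.

Posterior: Beta(23.5, 26.7); mean ≈ 0.468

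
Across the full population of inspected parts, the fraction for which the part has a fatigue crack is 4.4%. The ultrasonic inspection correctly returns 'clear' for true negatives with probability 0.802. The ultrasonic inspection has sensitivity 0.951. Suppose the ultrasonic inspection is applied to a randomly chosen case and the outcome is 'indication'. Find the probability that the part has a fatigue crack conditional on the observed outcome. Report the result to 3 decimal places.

P(H | E) ≈ 0.181

Let H be the event that the part has a fatigue crack. P(H) = 0.044, so P(¬H) = 0.956. With E the 'indication' result, P(E|H) = 0.951 and P(E|¬H) = 0.198.
P(E) = 0.951·0.044 + 0.198·0.956 = 0.041844 + 0.18929 = 0.23113.
By Bayes' theorem, P(H|E) = 0.041844 / 0.23113 = 0.181.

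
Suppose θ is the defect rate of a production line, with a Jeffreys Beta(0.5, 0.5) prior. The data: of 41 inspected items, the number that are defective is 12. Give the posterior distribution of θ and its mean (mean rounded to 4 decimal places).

Posterior: Beta(12.5, 29.5); mean ≈ 0.2976

Observing 12 successes and 29 failures updates Beta(0.5, 0.5) by adding the success and failure counts to the two shape parameters: α = 0.5+12 = 12.5, β = 0.5+29 = 29.5.
Posterior mean = α/(α+β) = 12.5/42 = 0.2976.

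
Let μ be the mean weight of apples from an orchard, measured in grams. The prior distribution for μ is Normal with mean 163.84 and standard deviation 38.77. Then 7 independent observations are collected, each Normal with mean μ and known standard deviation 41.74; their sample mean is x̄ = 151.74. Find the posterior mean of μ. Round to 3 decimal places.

Posterior mean ≈ 153.459

With known σ, the Normal prior is conjugate. Weight on the data is w = (n/σ²)/(n/σ² + 1/τ₀²) = 0.00401784/(0.00401784+0.00066529) = 0.85794.
Posterior mean = w·x̄ + (1−w)·μ₀ = 0.85794·151.74 + 0.14206·163.84 = 153.459.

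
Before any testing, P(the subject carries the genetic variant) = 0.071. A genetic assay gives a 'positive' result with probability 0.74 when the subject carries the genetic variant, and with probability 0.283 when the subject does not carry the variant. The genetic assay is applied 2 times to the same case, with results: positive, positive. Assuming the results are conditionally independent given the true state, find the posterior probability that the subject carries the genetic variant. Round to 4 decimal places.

Posterior P(H) ≈ 0.3432

Let H be the event that the subject carries the genetic variant; start with P(H) = 0.071. P('positive'|H) = 0.74, P('positive'|¬H) = 0.283.
Update on result 1 ('positive'): P(H) ← 0.74·0.0710 / (0.74·0.0710 + 0.283·0.9290) = 0.052540/0.31545 = 0.1666.
Update on result 2 ('positive'): P(H) ← 0.74·0.1666 / (0.74·0.1666 + 0.283·0.8334) = 0.12325/0.35912 = 0.3432.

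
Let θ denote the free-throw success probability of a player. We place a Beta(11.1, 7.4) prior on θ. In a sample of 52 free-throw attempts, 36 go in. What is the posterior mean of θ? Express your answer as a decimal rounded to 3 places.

Posterior mean ≈ 0.668

Observing 36 successes and 16 failures updates Beta(11.1, 7.4) by adding the success and failure counts to the two shape parameters: α = 11.1+36 = 47.1, β = 7.4+16 = 23.4.
E[θ | data] = 47.1/(47.1+23.4) = 0.668.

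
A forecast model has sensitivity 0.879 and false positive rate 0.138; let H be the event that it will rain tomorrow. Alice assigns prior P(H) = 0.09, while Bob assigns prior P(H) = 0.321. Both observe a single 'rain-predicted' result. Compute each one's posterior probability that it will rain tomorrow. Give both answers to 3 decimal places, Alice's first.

Alice: 0.386; Bob: 0.751

The likelihood ratio for a 'rain-predicted' result is 0.879/0.138 = 6.3696.
Alice: prior odds 0.09/0.91 = 0.098901; posterior odds 0.62996; posterior probability 0.386.
Bob: prior odds 0.321/0.679 = 0.47275; posterior odds 3.0112; posterior probability 0.751.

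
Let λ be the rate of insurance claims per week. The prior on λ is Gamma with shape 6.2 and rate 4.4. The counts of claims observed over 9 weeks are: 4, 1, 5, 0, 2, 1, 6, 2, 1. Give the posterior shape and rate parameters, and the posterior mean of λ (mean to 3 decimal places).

Posterior: Gamma(shape=28.2, rate=13.4); mean ≈ 2.104

Total count ∑xᵢ = 22 over n = 9 weeks.
Gamma is conjugate to the Poisson likelihood: posterior is Gamma(shape = 6.2+22 = 28.2, rate = 4.4+9 = 13.4).
Posterior mean = shape/rate = 28.2/13.4 = 2.104.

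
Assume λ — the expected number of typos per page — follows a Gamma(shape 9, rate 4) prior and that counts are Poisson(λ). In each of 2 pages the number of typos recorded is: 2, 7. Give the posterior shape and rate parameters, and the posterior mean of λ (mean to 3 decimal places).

The Poisson likelihood adds the total count to the shape and the number of exposure periods to the rate. Here ∑xᵢ = 9 and n = 2, so shape 9→18 and rate 4→6.
E[λ | data] = 18/6 = 3.000.

Posterior: Gamma(shape=18, rate=6); mean ≈ 3.000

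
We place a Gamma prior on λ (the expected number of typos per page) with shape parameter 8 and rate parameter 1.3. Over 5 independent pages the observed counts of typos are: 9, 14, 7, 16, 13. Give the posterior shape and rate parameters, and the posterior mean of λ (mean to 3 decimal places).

Posterior: Gamma(shape=67, rate=6.3); mean ≈ 10.635

Total count ∑xᵢ = 59 over n = 5 pages.
Gamma is conjugate to the Poisson likelihood: posterior is Gamma(shape = 8+59 = 67, rate = 1.3+5 = 6.3).
Posterior mean = shape/rate = 67/6.3 = 10.635.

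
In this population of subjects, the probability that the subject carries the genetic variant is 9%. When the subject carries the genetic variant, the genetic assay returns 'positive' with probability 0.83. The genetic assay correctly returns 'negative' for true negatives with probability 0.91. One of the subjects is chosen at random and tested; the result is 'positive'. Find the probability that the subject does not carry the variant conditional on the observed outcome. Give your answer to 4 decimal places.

P(¬H | E) ≈ 0.5230

Write H for 'the subject carries the genetic variant'. Prior odds H:¬H = 0.09/0.91 = 0.098901. For the 'positive' outcome, the likelihood ratio is 0.83/0.09 = 9.2222.
Posterior odds = 0.098901 × 9.2222 = 0.91209, so P(H|E) = 0.91209/(1+0.91209) = 0.4770. Then P(¬H|E) = 1 − 0.4770 = 0.5230.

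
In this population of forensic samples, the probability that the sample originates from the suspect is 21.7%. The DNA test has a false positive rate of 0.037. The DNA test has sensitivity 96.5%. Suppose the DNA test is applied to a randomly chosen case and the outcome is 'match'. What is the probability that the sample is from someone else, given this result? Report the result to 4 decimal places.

P(¬H | E) ≈ 0.1215

Write H for 'the sample originates from the suspect'. Prior odds H:¬H = 0.217/0.783 = 0.27714. For the 'match' outcome, the likelihood ratio is 0.965/0.037 = 26.081.
Posterior odds = 0.27714 × 26.081 = 7.2281, so P(H|E) = 7.2281/(1+7.2281) = 0.8785. Then P(¬H|E) = 1 − 0.8785 = 0.1215.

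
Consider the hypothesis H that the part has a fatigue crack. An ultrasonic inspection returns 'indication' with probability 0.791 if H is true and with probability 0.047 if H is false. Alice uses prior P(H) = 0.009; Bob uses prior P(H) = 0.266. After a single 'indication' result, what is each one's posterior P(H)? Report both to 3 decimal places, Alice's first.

Alice: 0.133; Bob: 0.859

The likelihood ratio for an 'indication' result is 0.791/0.047 = 16.830.
Alice: prior odds 0.009/0.991 = 0.0090817; posterior odds 0.15284; posterior probability 0.133.
Bob: prior odds 0.266/0.734 = 0.36240; posterior odds 6.0991; posterior probability 0.859.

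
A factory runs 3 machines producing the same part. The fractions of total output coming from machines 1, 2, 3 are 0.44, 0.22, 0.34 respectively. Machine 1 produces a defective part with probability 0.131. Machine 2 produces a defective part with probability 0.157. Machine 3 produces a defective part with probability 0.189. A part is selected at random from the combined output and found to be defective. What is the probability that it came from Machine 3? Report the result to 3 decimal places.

Tabulate prior·likelihood by source: [1] prior 0.44, lik 0.131, product 0.05764; [2] prior 0.22, lik 0.157, product 0.03454; [3] prior 0.34, lik 0.189, product 0.06426.
Normalizing constant = 0.15644; the posterior for Machine 3 is its product over the sum, 0.06426/0.15644 = 0.411.

Posterior probability ≈ 0.411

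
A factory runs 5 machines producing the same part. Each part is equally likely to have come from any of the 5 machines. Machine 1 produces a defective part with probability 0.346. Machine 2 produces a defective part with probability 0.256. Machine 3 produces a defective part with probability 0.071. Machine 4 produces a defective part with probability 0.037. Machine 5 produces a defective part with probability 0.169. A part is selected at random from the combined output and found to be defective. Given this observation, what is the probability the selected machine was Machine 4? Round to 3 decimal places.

Posterior probability ≈ 0.042

P(defective|M1) = 0.346; P(defective|M2) = 0.256; P(defective|M3) = 0.071; P(defective|M4) = 0.037; P(defective|M5) = 0.169.
Prior × likelihood for each source: 0.2·0.346=0.06920, 0.2·0.256=0.05120, 0.2·0.071=0.01420, 0.2·0.037=0.007400, 0.2·0.169=0.03380. Summing gives P(defective) = 0.17580.
P(Machine 4 | defective) = 0.007400 / 0.17580 = 0.042.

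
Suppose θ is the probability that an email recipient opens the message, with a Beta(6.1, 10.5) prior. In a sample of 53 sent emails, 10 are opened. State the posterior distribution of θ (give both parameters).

The binomial likelihood is conjugate to the Beta prior: with 10 successes and 43 failures, the posterior is Beta(6.1+10, 10.5+43) = Beta(16.1, 53.5).

Posterior: Beta(16.1, 53.5)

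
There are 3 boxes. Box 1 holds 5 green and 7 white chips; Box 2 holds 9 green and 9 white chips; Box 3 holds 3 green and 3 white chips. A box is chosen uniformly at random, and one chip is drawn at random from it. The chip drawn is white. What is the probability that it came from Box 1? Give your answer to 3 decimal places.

Posterior probability ≈ 0.368

Tabulate prior·likelihood by source: [1] prior 0.333333, lik 0.5833, product 0.1944; [2] prior 0.333333, lik 0.5, product 0.1667; [3] prior 0.333333, lik 0.5, product 0.1667.
Normalizing constant = 0.52778; the posterior for Box 1 is its product over the sum, 0.1944/0.52778 = 0.368.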